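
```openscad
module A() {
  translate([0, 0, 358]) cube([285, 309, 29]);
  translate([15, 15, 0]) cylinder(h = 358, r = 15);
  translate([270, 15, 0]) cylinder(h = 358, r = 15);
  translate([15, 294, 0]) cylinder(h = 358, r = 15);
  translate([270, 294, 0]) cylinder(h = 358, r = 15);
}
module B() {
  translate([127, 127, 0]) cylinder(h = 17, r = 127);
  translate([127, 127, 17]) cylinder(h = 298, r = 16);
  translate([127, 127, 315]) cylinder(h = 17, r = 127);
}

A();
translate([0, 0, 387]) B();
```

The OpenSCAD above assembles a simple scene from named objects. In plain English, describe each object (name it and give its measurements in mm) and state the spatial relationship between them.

A is a four-legged stool. The seat is 285×309 mm, 29 mm thick, top at z = 387 mm. It stands on four round legs, each 30 mm in diameter, from z = 0 to the seat underside, each leg's axis is inset half a diameter from the nearest pair of seat edges (so the leg's bounding box is flush with the corner).

B is a spool: two coaxial disc flanges of radius 127 mm and thickness 17 mm, joined by a core cylinder of radius 16 mm and height 298 mm. The lower flange rests on z = 0 and the three cylinders share a vertical axis.

The spool is on top of the stool.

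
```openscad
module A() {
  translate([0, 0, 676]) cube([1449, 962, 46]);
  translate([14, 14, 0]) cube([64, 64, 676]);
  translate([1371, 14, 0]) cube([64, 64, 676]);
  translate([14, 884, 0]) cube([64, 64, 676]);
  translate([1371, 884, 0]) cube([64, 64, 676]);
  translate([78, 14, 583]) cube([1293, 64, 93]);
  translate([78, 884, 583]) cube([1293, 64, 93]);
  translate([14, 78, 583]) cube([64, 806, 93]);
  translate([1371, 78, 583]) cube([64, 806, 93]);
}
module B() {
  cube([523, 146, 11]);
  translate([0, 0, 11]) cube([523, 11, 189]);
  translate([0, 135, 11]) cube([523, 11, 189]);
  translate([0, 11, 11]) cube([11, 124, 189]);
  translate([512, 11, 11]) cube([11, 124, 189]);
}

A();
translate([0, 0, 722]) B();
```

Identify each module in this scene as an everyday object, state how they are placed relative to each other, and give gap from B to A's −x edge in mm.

The open box's min-x is at 0; the table's min-x is 0; gap = 0 mm.

A is a table. B is an open box. The open box is on top of the table. The gap from the open box to the table's −x edge is 0 mm.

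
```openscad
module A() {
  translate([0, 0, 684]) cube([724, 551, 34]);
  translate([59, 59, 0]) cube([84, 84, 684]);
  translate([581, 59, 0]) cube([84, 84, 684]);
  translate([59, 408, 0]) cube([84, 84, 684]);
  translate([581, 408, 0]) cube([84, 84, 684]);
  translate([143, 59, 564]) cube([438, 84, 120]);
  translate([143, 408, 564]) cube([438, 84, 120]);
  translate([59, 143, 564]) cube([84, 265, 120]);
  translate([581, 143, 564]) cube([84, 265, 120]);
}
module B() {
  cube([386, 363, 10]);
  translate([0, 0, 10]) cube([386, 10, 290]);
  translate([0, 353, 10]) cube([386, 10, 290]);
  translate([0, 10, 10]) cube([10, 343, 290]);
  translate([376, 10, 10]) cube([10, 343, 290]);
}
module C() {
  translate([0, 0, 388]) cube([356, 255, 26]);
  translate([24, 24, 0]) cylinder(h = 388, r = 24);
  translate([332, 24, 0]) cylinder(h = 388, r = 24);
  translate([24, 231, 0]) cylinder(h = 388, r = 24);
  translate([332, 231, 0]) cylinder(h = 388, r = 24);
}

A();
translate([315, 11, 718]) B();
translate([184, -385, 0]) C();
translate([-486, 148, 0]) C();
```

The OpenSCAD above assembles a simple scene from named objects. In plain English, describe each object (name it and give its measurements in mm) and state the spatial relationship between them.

A is a table: top 724 mm (x) × 551 mm (y), 34 mm thick, upper face at z = 718 mm, on four 84×84 mm square legs, each inset 59 mm from the nearest pair of top edges, running from z = 0 to the bottom of the top. Four apron rails, 84 mm thick and 120 mm tall, run between adjacent legs with their top edges flush with the underside of the top and their outer faces flush with the legs' outer faces.

B is an open-topped rectangular box: outside dimensions 386×363×300 mm, with a uniform wall and base thickness of 10 mm. The base is a full 386×363 slab on the floor; four walls sit on top of the base. The front and back walls (the −y and +y sides) span the full width; the two side walls fit between them.

C is a four-legged stool. The seat is 356×255 mm, 26 mm thick, top at z = 414 mm. It stands on four round legs, each 48 mm in diameter, from z = 0 to the seat underside, each leg's axis is inset half a diameter from the nearest pair of seat edges (so the leg's bounding box is flush with the corner).

The open box is on top of the table. Two stools sit around the table at the −y, −x sides.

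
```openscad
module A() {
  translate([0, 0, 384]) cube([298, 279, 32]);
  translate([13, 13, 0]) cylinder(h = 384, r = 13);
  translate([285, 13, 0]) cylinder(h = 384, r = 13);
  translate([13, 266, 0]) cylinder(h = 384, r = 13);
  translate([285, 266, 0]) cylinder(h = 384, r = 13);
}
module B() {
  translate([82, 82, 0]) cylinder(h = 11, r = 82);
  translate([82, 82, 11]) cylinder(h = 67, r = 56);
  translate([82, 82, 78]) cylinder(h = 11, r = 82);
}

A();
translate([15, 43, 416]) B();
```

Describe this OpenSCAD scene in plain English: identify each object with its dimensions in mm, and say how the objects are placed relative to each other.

A is a simple wooden stool: a rectangular seat 298 mm (x) by 279 mm (y), 32 mm thick, top face at z = 416 mm, on four round legs, each 26 mm in diameter. The legs rest on z = 0, each leg's axis is inset half a diameter from the nearest pair of seat edges (so the leg's bounding box is flush with the corner).

B is a spool: two coaxial disc flanges of radius 82 mm and thickness 11 mm, joined by a core cylinder of radius 56 mm and height 67 mm. The lower flange rests on z = 0 and the three cylinders share a vertical axis.

The spool is on top of the stool.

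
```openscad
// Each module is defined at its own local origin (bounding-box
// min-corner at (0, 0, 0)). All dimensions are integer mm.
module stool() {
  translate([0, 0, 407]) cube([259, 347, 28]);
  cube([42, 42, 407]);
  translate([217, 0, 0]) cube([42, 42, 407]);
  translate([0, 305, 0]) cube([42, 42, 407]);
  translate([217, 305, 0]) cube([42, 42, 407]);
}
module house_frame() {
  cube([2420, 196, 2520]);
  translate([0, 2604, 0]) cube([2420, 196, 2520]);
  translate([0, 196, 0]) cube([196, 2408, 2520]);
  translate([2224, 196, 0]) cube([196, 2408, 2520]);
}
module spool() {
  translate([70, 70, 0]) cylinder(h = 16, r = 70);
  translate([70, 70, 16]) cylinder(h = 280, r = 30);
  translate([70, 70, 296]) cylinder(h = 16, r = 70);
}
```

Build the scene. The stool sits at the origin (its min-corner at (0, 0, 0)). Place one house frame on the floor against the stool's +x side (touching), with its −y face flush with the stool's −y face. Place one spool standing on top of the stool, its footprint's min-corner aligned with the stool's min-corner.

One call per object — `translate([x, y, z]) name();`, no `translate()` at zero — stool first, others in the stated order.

stool();
translate([259, 0, 0]) house_frame();
translate([0, 0, 435]) spool();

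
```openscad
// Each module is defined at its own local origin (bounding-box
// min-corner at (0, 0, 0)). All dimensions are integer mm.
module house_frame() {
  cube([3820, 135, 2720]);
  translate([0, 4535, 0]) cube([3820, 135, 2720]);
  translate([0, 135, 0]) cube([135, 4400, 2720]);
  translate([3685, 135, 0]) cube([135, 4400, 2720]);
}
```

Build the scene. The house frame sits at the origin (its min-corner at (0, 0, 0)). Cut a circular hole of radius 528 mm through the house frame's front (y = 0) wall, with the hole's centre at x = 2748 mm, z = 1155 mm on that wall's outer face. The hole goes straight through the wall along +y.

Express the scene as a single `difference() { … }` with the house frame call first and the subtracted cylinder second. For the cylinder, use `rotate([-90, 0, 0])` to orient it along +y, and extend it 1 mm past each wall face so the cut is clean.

difference() {
  house_frame();
  translate([2748, -1, 1155]) rotate([-90, 0, 0]) cylinder(h = 137, r = 528);
}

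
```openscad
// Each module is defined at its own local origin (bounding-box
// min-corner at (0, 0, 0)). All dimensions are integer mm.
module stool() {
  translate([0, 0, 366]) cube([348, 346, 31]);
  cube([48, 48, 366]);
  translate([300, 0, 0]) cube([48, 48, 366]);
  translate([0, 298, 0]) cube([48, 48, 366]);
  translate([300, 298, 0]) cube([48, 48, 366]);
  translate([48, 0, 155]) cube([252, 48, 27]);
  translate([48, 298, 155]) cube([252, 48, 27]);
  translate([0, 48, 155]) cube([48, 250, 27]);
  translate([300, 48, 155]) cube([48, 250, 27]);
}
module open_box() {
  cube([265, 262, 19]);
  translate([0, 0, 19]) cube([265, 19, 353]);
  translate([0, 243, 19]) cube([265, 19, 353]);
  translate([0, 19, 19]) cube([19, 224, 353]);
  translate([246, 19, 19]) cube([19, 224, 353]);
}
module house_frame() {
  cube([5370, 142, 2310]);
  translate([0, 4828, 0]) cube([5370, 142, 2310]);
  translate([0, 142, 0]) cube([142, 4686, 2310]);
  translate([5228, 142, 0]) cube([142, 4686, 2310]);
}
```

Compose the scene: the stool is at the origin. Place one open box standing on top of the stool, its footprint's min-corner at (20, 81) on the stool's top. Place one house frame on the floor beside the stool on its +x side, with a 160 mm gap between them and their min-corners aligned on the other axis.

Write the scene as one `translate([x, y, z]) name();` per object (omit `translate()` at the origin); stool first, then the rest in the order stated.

stool();
translate([20, 81, 397]) open_box();
translate([508, 0, 0]) house_frame();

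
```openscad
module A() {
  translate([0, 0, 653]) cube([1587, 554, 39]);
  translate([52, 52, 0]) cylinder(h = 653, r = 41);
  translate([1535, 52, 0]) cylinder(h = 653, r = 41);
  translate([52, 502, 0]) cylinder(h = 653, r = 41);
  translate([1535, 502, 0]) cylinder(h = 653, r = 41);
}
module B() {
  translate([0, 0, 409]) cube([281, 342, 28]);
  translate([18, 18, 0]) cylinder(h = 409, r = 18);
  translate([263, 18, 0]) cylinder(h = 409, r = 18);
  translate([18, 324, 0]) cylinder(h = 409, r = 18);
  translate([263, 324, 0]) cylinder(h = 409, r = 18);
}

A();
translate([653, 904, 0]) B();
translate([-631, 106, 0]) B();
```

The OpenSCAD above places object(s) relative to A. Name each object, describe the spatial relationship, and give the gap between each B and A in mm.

Each stool's nearest face is 350 mm from the table's bounding box.

A is a table. B is a stool. Two stools sit around the table at the +y, −x sides. The gap between each stool and the table is 350 mm.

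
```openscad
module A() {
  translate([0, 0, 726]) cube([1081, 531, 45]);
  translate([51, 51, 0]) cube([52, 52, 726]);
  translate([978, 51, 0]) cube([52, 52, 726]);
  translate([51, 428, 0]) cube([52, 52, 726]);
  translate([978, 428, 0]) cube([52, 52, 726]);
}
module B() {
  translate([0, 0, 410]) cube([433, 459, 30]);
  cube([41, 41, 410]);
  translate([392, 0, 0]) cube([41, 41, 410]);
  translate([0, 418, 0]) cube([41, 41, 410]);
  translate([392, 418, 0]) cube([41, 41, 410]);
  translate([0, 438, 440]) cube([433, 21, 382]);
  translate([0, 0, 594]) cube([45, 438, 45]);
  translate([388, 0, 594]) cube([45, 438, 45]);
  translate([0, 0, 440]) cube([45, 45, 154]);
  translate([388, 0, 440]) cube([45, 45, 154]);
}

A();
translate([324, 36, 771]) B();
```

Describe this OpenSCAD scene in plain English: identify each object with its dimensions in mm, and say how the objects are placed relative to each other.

A is a table with a 1081×531 mm rectangular top, 45 mm thick, top surface at z = 771 mm, supported by four 52×52 mm square legs, each inset 51 mm from the nearest pair of top edges, running from the floor.

B is a chair: 433×459 mm seat, 30 mm thick, top at z = 440 mm, on four 41 mm square corner legs flush with the seat edges. A 21 mm thick backrest slab spans the full seat width, extending 382 mm above the seat top, its back face flush with the seat's +y edge. Two armrests of 45×45 mm section run along each side from the seat's front edge to the front of the backrest, top faces 199 mm above the seat top and outer faces flush with the seat's x-edges; a 45×45 mm post under the front of each armrest stands on the seat at the front corner.

The chair is on top of the table, centred.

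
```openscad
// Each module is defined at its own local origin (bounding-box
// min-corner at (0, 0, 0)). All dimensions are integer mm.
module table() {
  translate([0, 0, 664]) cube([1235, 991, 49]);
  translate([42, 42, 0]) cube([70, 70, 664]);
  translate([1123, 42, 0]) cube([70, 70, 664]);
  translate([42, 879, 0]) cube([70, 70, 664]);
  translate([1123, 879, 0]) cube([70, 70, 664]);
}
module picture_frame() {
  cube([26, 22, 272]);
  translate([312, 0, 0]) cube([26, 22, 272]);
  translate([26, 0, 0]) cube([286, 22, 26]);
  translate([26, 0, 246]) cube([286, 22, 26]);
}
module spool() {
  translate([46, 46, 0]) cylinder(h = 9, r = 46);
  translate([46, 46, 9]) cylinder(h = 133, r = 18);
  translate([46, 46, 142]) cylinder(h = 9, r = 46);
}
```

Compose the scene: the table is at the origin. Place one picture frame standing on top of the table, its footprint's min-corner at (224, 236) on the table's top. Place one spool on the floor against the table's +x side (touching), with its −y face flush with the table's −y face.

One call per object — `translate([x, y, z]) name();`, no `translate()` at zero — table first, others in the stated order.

table();
translate([224, 236, 713]) picture_frame();
translate([1235, 0, 0]) spool();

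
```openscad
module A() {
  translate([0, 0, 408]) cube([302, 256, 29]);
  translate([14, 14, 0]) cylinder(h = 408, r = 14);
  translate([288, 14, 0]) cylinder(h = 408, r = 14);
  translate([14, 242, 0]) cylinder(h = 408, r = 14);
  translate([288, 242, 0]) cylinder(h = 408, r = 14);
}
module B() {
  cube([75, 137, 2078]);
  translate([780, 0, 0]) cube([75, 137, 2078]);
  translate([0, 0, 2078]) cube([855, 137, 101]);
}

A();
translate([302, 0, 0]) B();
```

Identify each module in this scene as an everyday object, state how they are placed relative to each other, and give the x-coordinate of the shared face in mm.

A is a stool. B is a door frame. The door frame is against the stool's +x side, with their −y faces flush. The x-coordinate of the shared face is 302 mm.

The stool's +x face and the door frame's −x face are both at x = 302 mm.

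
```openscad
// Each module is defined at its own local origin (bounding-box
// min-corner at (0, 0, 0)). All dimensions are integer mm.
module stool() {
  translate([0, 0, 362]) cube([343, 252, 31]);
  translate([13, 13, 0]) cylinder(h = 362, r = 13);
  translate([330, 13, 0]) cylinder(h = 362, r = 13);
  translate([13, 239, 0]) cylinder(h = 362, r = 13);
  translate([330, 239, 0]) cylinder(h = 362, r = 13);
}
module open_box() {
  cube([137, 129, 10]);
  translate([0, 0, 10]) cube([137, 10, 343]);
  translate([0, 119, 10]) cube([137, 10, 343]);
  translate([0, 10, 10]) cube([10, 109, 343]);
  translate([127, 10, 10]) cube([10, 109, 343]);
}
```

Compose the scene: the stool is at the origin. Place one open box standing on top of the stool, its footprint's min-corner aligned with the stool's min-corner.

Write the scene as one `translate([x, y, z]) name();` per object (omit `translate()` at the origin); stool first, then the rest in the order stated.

stool();
translate([0, 0, 393]) open_box();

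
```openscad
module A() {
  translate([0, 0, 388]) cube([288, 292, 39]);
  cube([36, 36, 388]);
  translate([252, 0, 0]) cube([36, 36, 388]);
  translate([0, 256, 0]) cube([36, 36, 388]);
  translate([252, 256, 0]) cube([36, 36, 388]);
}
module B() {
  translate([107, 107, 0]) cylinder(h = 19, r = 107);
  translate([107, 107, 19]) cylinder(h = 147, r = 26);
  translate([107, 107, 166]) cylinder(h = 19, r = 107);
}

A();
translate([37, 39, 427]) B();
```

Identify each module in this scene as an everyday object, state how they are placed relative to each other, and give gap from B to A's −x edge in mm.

A is a stool. B is a spool. The spool is on top of the stool, centred. The gap from the spool to the stool's −x edge is 37 mm.

The spool's min-x is at 37; the stool's min-x is 0; gap = 37 mm.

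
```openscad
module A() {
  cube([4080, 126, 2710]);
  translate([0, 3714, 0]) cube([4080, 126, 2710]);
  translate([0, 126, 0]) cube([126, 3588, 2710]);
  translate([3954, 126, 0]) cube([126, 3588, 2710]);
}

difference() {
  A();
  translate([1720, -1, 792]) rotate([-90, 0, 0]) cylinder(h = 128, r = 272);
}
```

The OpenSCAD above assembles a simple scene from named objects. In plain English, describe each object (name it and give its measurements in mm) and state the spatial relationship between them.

A is a box-shaped house frame (walls only): outside footprint 4080×3840 mm, wall height 2710 mm, wall thickness 126 mm. The two y-facing walls run the full x-width; the two x-facing walls fit between the inner faces of the y-facing walls.

The house frame has a circular hole of radius 272 mm through its front wall, centred at (x = 1720, z = 792).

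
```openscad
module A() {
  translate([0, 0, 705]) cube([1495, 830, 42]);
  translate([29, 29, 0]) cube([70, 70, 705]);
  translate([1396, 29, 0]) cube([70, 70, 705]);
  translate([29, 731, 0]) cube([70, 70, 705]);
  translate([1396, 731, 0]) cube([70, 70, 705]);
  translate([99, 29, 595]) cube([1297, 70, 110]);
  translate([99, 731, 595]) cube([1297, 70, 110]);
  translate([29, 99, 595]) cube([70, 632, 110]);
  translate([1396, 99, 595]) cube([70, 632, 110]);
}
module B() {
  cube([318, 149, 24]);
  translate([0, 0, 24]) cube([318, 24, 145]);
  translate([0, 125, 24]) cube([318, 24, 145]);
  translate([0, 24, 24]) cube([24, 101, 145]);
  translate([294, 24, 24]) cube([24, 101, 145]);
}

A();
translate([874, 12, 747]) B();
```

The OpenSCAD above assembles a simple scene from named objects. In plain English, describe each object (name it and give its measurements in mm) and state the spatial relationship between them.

A is a rectangular dining table. The top is 1495×830×42 mm with its upper surface at z = 747 mm. It stands on four 70×70 mm square legs, each inset 29 mm from the nearest pair of top edges, running from the floor to the underside of the top. Four apron rails, 70 mm thick and 110 mm tall, run between adjacent legs with their top edges flush with the underside of the top and their outer faces flush with the legs' outer faces.

B is an open storage box with external size 318×149×169 mm and wall thickness 24 mm (the base is also 24 mm thick). The base covers the whole footprint; the four walls stand on the base, with the y-facing walls full-width and the x-facing walls fitting between their inner faces.

The open box is on top of the table.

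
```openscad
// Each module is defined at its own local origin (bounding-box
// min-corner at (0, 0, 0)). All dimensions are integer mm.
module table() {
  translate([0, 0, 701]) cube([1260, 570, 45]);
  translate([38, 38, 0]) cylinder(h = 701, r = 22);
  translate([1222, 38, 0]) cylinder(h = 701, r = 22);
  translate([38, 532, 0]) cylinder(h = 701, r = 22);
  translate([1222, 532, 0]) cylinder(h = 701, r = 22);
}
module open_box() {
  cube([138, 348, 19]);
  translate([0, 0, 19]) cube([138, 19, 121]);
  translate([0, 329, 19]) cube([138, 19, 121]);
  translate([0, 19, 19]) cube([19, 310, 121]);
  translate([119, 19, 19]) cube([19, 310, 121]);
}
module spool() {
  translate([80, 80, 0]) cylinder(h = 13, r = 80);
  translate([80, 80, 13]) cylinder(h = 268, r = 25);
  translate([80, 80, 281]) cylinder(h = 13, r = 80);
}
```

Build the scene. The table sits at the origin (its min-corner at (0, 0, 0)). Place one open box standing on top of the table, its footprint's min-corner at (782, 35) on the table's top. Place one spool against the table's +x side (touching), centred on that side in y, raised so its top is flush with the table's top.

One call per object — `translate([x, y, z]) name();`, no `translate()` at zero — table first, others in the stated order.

table();
translate([782, 35, 746]) open_box();
translate([1260, 205, 452]) spool();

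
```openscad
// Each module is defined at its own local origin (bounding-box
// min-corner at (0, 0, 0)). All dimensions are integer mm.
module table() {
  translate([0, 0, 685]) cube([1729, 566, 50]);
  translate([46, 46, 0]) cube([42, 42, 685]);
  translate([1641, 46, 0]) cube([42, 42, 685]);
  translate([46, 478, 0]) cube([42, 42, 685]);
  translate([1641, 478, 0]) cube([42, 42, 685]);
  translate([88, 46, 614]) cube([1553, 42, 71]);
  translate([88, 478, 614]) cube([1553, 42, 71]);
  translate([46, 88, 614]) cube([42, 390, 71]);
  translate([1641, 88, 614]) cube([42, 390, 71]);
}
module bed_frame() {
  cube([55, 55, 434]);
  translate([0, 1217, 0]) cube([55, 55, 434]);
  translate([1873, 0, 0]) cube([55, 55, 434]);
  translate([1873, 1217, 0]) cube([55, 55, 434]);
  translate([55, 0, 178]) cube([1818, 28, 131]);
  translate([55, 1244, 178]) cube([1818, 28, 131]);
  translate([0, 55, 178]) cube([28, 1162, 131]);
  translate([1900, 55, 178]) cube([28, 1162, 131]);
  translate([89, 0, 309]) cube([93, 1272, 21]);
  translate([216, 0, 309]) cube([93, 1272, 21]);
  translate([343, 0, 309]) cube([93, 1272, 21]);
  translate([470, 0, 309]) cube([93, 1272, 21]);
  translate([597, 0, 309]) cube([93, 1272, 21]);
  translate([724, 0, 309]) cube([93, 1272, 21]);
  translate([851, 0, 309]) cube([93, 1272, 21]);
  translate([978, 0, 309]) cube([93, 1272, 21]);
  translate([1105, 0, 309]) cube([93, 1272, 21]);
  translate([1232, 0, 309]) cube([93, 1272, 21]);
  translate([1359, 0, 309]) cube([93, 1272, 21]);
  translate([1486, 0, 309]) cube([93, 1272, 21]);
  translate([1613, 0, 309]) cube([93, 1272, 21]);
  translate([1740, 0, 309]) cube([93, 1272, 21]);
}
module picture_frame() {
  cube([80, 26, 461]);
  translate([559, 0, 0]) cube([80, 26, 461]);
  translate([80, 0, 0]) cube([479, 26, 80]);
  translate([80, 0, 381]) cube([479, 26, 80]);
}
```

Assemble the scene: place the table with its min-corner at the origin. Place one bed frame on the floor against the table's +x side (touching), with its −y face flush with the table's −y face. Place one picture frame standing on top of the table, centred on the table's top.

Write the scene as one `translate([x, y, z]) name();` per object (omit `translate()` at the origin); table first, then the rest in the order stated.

table();
translate([1729, 0, 0]) bed_frame();
translate([545, 270, 735]) picture_frame();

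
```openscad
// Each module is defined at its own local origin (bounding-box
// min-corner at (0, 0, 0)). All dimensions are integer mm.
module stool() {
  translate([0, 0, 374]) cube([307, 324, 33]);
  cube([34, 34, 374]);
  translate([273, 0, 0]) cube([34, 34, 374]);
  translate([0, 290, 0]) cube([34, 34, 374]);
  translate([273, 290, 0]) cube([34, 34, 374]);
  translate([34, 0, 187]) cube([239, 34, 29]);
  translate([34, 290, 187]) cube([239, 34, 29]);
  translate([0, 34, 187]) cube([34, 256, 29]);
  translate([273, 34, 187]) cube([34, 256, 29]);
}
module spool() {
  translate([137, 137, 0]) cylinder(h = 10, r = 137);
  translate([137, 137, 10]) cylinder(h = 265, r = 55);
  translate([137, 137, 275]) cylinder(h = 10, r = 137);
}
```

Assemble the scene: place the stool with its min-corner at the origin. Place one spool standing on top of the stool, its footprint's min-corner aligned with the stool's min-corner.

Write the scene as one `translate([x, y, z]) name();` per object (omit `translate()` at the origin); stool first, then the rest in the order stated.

stool();
translate([0, 0, 407]) spool();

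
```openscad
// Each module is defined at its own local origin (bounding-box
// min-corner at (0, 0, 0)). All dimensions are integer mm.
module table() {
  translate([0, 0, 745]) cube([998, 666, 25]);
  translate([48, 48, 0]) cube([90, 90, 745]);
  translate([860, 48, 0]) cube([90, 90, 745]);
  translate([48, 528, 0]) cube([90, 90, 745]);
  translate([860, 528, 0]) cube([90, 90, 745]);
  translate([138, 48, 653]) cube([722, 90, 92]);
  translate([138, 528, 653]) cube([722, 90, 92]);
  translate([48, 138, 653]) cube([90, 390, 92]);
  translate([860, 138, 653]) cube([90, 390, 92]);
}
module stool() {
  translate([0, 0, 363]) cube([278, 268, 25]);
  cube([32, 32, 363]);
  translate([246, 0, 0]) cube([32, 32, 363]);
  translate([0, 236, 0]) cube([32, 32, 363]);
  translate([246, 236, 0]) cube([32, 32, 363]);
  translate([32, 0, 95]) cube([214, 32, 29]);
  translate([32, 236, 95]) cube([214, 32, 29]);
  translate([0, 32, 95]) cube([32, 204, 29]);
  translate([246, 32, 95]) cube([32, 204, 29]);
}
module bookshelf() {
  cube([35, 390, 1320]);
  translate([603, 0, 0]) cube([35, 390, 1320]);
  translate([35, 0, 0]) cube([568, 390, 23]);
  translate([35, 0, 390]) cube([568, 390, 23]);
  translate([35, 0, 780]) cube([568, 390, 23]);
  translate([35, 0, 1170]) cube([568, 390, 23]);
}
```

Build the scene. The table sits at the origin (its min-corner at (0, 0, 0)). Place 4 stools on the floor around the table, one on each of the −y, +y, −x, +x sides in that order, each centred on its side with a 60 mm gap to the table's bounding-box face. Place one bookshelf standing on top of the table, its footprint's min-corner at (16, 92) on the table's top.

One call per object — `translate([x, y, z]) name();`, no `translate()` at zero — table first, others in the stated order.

table();
translate([360, -328, 0]) stool();
translate([360, 726, 0]) stool();
translate([-338, 199, 0]) stool();
translate([1058, 199, 0]) stool();
translate([16, 92, 770]) bookshelf();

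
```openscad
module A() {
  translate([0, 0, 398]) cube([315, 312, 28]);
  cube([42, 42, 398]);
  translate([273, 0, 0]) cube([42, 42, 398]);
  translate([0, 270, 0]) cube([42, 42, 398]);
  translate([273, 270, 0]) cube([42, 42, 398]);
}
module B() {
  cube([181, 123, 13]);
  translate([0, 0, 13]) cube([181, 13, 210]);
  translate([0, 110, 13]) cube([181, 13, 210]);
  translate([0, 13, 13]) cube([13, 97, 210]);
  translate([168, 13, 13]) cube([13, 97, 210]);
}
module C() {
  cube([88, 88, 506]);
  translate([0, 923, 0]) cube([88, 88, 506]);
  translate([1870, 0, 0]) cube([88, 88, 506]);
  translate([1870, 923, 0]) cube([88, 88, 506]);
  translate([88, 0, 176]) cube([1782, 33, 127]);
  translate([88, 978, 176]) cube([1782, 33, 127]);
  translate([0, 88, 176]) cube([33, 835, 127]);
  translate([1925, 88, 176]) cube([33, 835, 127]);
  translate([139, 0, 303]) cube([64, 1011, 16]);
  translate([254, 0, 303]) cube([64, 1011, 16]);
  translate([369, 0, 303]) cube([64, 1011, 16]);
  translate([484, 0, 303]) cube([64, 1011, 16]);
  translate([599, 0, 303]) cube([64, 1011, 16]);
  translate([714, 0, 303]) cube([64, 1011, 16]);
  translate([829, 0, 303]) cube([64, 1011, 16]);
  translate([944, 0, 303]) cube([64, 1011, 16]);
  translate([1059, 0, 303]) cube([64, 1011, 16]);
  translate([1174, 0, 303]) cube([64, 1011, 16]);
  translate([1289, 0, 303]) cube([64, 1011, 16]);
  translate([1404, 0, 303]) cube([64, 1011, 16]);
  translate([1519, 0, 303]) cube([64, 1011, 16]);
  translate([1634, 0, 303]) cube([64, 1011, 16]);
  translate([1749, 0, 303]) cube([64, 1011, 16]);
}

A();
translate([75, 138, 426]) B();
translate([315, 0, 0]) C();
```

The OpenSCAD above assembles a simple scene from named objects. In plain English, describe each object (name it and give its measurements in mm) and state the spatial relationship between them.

A is a four-legged stool. The seat is 315×312 mm, 28 mm thick, top at z = 426 mm. It stands on four square legs, each 42×42 mm in cross-section, from z = 0 to the seat underside, each flush with a corner of the seat.

B is an open storage box with external size 181×123×223 mm and wall thickness 13 mm (the base is also 13 mm thick). The base covers the whole footprint; the four walls stand on the base, with the y-facing walls full-width and the x-facing walls fitting between their inner faces.

C is a bed frame 1958 mm long (x) by 1011 mm wide (y). Four 88×88 mm corner posts, 506 mm tall, at the corners of the footprint. Four rails of 33 mm thickness and 127 mm height run between adjacent posts with their undersides at z = 176 mm, their outer faces flush with the outside of the frame (the two x-running rails run between the posts' inner faces; the two y-running rails run between the posts' inner faces). 15 slats, each 64 mm wide (x) and 16 mm thick, lie across the top of the two x-running rails, running the full 1011 mm width of the frame in y; the slats are evenly spaced along x between the inner faces of the end posts with equal gaps (rounded down to the nearest mm) at the −x end and between each pair — any rounding remainder accumulates at the +x end.

The open box is on top of the stool. The bed frame is against the stool's +x side, with their −y faces flush.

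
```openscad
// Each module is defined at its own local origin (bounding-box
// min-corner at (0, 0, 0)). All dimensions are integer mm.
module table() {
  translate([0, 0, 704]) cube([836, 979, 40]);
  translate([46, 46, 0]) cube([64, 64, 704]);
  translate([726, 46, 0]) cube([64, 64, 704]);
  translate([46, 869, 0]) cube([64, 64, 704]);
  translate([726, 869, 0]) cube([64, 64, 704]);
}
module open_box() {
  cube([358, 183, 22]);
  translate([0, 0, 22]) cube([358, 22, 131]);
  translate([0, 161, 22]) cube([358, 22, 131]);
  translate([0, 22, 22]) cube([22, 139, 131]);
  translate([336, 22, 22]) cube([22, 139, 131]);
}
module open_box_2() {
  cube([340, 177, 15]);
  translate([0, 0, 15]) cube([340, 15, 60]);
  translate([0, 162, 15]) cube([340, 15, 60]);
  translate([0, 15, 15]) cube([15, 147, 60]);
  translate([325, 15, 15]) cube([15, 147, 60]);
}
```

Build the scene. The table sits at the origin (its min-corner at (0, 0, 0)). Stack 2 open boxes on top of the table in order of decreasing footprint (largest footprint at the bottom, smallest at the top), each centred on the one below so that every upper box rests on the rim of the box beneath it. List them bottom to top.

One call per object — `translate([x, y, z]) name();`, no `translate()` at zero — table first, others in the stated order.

table();
translate([239, 398, 744]) open_box();
translate([248, 401, 897]) open_box_2();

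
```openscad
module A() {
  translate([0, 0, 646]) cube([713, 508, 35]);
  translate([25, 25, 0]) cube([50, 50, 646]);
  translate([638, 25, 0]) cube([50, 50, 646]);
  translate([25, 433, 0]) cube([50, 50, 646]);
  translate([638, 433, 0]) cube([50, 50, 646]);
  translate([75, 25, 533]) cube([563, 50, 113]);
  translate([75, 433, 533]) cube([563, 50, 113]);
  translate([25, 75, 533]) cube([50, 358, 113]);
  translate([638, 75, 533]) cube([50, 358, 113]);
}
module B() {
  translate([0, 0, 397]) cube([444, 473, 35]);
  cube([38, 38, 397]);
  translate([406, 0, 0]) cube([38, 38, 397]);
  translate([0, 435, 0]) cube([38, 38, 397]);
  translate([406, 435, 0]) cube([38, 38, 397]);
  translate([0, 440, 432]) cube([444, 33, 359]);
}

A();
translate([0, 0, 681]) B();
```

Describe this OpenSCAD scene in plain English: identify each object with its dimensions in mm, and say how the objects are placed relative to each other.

A is a rectangular dining table. The top is 713×508×35 mm with its upper surface at z = 681 mm. It stands on four 50×50 mm square legs, each inset 25 mm from the nearest pair of top edges, running from the floor to the underside of the top. Four apron rails, 50 mm thick and 113 mm tall, run between adjacent legs with their top edges flush with the underside of the top and their outer faces flush with the legs' outer faces.

B is a chair. The seat is a 444×473×35 mm slab with its top at z = 432 mm, on four 38×38 mm corner legs (flush with the seat edges, standing on z = 0). A flat backrest 33 mm thick, 359 mm tall, spans the full seat width and rises from the seat top along its +y edge, rear face flush with the rear of the seat.

The chair is on top of the table.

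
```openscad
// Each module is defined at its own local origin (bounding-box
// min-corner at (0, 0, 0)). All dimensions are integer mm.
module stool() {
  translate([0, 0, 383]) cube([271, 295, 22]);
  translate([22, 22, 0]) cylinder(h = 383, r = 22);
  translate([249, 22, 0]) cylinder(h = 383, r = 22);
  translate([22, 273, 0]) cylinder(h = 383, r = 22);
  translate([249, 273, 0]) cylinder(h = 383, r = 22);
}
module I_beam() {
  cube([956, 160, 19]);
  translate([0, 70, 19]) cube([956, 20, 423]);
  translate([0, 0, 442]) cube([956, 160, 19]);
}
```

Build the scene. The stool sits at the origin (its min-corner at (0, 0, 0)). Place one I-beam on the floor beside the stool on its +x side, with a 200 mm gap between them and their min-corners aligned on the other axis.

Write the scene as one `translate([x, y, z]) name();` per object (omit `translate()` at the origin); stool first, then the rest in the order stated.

stool();
translate([471, 0, 0]) I_beam();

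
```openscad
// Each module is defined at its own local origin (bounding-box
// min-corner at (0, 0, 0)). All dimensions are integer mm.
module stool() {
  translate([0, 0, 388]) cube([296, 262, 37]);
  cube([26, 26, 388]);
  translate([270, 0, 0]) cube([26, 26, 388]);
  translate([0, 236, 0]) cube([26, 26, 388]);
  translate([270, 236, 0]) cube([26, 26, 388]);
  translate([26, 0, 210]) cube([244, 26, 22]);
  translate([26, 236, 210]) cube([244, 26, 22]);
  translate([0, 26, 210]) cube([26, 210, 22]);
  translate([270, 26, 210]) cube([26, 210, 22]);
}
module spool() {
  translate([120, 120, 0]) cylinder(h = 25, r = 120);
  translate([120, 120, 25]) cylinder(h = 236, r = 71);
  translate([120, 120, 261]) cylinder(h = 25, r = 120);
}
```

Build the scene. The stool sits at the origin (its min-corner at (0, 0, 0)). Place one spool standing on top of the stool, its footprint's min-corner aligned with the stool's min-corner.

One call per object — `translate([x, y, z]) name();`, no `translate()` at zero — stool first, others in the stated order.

stool();
translate([0, 0, 425]) spool();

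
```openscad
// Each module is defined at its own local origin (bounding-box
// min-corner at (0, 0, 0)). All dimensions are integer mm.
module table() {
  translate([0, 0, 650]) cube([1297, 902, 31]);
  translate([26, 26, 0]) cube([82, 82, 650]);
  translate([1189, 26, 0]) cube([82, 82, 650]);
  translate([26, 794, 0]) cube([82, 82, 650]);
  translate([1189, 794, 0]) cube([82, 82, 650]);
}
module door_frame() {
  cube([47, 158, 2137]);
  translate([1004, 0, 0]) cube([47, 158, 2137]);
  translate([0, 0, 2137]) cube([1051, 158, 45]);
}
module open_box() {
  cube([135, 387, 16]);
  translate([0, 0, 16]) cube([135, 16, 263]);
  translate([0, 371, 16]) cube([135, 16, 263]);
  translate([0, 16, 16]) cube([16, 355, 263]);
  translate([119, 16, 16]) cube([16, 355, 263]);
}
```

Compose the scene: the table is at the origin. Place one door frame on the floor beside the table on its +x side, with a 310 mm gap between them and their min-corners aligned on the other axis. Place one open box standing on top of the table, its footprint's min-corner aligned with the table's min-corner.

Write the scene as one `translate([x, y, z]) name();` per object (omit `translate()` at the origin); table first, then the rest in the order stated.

table();
translate([1607, 0, 0]) door_frame();
translate([0, 0, 681]) open_box();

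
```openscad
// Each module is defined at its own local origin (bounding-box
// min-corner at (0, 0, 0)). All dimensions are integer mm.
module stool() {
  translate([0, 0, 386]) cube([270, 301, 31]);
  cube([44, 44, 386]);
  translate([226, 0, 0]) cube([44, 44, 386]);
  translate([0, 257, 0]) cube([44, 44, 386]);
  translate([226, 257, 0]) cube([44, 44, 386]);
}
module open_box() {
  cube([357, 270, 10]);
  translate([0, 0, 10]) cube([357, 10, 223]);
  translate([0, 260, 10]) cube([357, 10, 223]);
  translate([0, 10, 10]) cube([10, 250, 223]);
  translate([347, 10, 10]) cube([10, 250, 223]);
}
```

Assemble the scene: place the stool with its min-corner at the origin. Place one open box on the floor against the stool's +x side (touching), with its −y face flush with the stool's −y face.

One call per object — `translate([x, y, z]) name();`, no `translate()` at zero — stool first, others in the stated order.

stool();
translate([270, 0, 0]) open_box();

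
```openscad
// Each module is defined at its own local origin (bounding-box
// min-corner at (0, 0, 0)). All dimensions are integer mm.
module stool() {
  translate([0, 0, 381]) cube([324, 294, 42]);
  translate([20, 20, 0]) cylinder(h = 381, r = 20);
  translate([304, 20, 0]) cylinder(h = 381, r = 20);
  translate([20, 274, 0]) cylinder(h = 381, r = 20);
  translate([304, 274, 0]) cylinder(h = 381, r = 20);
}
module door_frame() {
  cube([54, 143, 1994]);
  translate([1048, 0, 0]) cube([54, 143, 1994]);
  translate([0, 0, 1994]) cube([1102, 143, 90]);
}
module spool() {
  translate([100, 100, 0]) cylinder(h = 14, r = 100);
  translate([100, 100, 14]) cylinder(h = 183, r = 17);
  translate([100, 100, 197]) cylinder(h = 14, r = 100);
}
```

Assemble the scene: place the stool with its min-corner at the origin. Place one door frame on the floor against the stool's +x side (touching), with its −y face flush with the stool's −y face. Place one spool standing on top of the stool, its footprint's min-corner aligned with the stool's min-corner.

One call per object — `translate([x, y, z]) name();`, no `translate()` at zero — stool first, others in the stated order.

stool();
translate([324, 0, 0]) door_frame();
translate([0, 0, 423]) spool();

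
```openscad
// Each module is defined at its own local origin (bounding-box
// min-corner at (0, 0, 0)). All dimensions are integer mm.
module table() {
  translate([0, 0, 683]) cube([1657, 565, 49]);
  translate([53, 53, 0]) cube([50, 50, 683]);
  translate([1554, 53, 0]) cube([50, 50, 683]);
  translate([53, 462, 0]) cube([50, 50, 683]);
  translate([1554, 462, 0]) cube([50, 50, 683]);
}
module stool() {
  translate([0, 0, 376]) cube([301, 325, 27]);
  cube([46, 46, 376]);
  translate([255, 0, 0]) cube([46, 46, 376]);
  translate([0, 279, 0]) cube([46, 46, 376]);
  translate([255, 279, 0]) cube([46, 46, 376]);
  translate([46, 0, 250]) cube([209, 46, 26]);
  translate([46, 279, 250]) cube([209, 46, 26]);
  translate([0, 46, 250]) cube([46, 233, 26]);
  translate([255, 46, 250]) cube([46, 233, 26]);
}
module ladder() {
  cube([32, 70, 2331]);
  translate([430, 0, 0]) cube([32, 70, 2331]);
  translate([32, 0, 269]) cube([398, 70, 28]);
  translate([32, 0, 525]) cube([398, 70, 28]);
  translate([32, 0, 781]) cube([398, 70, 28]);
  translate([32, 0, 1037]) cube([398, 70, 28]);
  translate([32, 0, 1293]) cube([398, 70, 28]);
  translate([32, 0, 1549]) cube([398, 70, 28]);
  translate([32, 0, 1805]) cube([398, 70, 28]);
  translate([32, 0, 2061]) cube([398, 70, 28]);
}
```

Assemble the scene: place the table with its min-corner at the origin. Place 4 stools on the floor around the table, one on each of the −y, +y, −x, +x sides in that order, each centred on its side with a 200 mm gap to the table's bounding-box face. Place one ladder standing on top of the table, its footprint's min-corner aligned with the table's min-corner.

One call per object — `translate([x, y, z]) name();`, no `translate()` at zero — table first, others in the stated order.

table();
translate([678, -525, 0]) stool();
translate([678, 765, 0]) stool();
translate([-501, 120, 0]) stool();
translate([1857, 120, 0]) stool();
translate([0, 0, 732]) ladder();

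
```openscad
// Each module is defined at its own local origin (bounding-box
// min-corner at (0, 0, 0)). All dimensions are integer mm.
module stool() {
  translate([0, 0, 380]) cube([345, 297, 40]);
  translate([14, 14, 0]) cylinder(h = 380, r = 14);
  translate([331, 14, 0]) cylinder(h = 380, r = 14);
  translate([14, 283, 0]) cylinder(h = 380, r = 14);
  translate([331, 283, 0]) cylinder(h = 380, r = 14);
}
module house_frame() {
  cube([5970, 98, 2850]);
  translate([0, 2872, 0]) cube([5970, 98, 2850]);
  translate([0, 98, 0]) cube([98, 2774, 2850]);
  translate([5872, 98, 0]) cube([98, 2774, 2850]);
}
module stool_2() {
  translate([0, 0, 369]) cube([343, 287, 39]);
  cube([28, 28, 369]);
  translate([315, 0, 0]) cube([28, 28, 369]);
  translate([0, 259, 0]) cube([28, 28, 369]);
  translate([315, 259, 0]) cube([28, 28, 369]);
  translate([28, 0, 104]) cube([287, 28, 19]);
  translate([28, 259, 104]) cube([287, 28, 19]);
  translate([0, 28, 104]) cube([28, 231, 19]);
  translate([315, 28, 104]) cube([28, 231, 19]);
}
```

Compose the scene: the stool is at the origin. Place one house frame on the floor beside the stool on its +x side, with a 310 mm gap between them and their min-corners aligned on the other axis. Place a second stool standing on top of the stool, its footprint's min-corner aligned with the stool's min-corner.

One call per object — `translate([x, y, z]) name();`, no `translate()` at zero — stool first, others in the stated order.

stool();
translate([655, 0, 0]) house_frame();
translate([0, 0, 420]) stool_2();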